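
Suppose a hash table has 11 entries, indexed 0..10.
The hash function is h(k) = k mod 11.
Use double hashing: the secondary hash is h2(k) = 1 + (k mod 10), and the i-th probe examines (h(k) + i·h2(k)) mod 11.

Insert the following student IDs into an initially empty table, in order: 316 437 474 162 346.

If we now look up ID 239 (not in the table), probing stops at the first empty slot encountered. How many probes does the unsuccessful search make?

2

316: h=8 → slot 8
437: h=8, h2=8, probe 8,5 → slot 5
474: h=1 → slot 1
162: h=8, h2=3, probe 8,0 → slot 0
346: h=5, h2=7, probe 5,1,8,4 → slot 4
Table: [162, 474, ∅, ∅, 346, 437, ∅, ∅, 316, ∅, ∅]
Lookup 239: h=8, h2=10, probe 8,7 → slot 7 empty, not found.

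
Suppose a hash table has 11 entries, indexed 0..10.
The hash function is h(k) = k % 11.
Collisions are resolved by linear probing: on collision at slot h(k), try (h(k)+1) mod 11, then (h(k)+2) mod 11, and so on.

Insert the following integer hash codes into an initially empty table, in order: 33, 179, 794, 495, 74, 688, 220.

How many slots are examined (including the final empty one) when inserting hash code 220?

5

33: h=0 → slot 0
179: h=3 → slot 3
794: h=2 → slot 2
495: h=0, probe 0,1 → slot 1
74: h=8 → slot 8
688: h=6 → slot 6
220: h=0, probe 0,1,2,3,4 → slot 4
Table: [33, 495, 794, 179, 220, ∅, 688, ∅, 74, ∅, ∅]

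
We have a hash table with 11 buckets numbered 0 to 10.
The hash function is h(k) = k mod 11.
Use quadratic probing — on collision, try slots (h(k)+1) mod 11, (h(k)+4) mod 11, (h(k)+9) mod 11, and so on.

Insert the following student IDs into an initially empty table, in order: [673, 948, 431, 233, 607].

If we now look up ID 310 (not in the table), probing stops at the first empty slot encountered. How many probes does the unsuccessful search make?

6

673 hashes to 2; slot 2 is free → place at 2.
948 hashes to 2; 2 taken → place at 3.
431 hashes to 2; 2,3 taken → place at 6.
233 hashes to 2; 2,3,6 taken → place at 0.
607 hashes to 2; 2,3,6,0 taken → place at 7.
Table: [233, _, 673, 948, _, _, 431, 607, _, _, _]
Lookup 310: h=2, probe 2,3,6,0,7,5 → slot 5 empty, not found.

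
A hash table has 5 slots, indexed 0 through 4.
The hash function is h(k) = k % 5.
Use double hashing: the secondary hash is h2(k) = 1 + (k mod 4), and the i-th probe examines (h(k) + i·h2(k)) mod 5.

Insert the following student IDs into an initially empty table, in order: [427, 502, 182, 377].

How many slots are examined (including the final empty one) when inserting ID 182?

3

Insert 427: h=2, slot 2 empty → index 2.
Insert 502: h=2, h2=3, slot 2 occupied → index 0.
Insert 182: h=2, h2=3, slots 2,0 occupied → index 3.
Insert 377: h=2, h2=2, slot 2 occupied → index 4.
Table: [502, ., 427, 182, 377]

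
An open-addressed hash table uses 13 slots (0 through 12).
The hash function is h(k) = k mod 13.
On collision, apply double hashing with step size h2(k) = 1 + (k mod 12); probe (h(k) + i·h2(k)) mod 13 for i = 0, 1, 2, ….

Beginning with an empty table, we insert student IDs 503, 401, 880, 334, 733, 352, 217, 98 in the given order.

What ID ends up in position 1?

880

503 hashes to 9; slot 9 is free -> place at 9.
401 hashes to 11; slot 11 is free -> place at 11.
880 hashes to 9, h2=5; 9 taken -> place at 1.
334 hashes to 9, h2=11; 9 taken -> place at 7.
733 hashes to 5; slot 5 is free -> place at 5.
352 hashes to 1, h2=5; 1 taken -> place at 6.
217 hashes to 9, h2=2; 9,11 taken -> place at 0.
98 hashes to 7, h2=3; 7 taken -> place at 10.
Table: [217, 880, ., ., ., 733, 352, 334, ., 503, 98, 401, .]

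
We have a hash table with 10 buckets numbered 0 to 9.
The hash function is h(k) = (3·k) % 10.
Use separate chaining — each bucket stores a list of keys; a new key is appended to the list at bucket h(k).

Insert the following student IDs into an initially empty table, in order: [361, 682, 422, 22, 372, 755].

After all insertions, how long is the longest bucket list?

4

Insert 361: h=3, bucket 3 empty -> new chain.
Insert 682: h=6, bucket 6 empty -> new chain.
Insert 422: h=6, bucket 6 nonempty -> append to chain.
Insert 22: h=6, bucket 6 nonempty -> append to chain.
Insert 372: h=6, bucket 6 nonempty -> append to chain.
Insert 755: h=5, bucket 5 empty -> new chain.
Final buckets:
0: ∅
1: ∅
2: ∅
3: 361
4: ∅
5: 755
6: 682 -> 422 -> 22 -> 372
7: ∅
8: ∅
9: ∅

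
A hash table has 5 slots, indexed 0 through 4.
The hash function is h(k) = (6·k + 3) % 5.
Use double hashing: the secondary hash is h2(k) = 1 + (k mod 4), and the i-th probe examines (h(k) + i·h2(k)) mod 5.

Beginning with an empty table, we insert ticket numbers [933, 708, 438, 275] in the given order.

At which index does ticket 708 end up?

2

933: h=1 -> slot 1
708: h=1, h2=1, probe 1,2 -> slot 2
438: h=1, h2=3, probe 1,4 -> slot 4
275: h=3 -> slot 3
Table: [., 933, 708, 275, 438]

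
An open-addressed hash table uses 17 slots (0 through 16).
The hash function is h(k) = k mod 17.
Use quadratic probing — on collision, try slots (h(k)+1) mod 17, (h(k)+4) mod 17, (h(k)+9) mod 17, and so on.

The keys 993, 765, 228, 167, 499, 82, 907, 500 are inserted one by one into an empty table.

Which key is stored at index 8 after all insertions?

228

Insert 993: h=7, slot 7 empty => index 7.
Insert 765: h=0, slot 0 empty => index 0.
Insert 228: h=7, slot 7 occupied => index 8.
Insert 167: h=14, slot 14 empty => index 14.
Insert 499: h=6, slot 6 empty => index 6.
Insert 82: h=14, slot 14 occupied => index 15.
Insert 907: h=6, slots 6,7 occupied => index 10.
Insert 500: h=7, slots 7,8 occupied => index 11.
Table: [765, _, _, _, _, _, 499, 993, 228, _, 907, 500, _, _, 167, 82, _]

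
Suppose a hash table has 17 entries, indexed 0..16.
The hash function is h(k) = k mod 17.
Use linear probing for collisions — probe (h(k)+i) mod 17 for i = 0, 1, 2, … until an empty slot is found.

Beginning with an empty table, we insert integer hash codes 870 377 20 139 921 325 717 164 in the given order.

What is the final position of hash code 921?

7

870: h=3 -> slot 3
377: h=3, probe 3,4 -> slot 4
20: h=3, probe 3,4,5 -> slot 5
139: h=3, probe 3,4,5,6 -> slot 6
921: h=3, probe 3,4,5,6,7 -> slot 7
325: h=2 -> slot 2
717: h=3, probe 3,4,5,6,7,8 -> slot 8
164: h=11 -> slot 11
Table: [-, -, 325, 870, 377, 20, 139, 921, 717, -, -, 164, -, -, -, -, -]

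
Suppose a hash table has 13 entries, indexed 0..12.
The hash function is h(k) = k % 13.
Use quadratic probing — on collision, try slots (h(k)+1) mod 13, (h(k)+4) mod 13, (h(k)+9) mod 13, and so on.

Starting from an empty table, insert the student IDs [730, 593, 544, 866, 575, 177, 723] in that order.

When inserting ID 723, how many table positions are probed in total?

4

730 hashes to 2; slot 2 is free → place at 2.
593 hashes to 8; slot 8 is free → place at 8.
544 hashes to 11; slot 11 is free → place at 11.
866 hashes to 8; 8 taken → place at 9.
575 hashes to 3; slot 3 is free → place at 3.
177 hashes to 8; 8,9 taken → place at 12.
723 hashes to 8; 8,9,12 taken → place at 4.
Table: [., ., 730, 575, 723, ., ., ., 593, 866, ., 544, 177]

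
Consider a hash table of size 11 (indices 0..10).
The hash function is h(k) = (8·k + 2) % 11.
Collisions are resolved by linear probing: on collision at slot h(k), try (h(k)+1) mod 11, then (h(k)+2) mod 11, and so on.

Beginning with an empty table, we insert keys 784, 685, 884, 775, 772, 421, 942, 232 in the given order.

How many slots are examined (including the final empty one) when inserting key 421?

3

784 hashes to 4; slot 4 is free => place at 4.
685 hashes to 4; 4 taken => place at 5.
884 hashes to 1; slot 1 is free => place at 1.
775 hashes to 9; slot 9 is free => place at 9.
772 hashes to 7; slot 7 is free => place at 7.
421 hashes to 4; 4,5 taken => place at 6.
942 hashes to 3; slot 3 is free => place at 3.
232 hashes to 10; slot 10 is free => place at 10.
Table: [—, 884, —, 942, 784, 685, 421, 772, —, 775, 232]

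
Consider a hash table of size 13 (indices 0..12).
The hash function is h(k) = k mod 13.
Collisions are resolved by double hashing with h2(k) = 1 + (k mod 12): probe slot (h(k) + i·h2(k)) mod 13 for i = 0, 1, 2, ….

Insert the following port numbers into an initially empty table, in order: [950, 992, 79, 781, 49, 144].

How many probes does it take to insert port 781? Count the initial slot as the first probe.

2

950: h=1 => slot 1
992: h=4 => slot 4
79: h=1, h2=8, probe 1,9 => slot 9
781: h=1, h2=2, probe 1,3 => slot 3
49: h=10 => slot 10
144: h=1, h2=1, probe 1,2 => slot 2
Table: [—, 950, 144, 781, 992, —, —, —, —, 79, 49, —, —]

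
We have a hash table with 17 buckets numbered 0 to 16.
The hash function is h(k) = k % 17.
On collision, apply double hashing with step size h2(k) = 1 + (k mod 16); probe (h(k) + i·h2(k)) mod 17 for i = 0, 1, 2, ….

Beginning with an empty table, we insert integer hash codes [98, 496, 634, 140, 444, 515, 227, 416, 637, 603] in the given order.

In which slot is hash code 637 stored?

98: h=13 => slot 13
496: h=3 => slot 3
634: h=5 => slot 5
140: h=4 => slot 4
444: h=2 => slot 2
515: h=5, h2=4, probe 5,9 => slot 9
227: h=6 => slot 6
416: h=8 => slot 8
637: h=8, h2=14, probe 8,5,2,16 => slot 16
603: h=8, h2=12, probe 8,3,15 => slot 15
Table: [_, _, 444, 496, 140, 634, 227, _, 416, 515, _, _, _, 98, _, 603, 637]

16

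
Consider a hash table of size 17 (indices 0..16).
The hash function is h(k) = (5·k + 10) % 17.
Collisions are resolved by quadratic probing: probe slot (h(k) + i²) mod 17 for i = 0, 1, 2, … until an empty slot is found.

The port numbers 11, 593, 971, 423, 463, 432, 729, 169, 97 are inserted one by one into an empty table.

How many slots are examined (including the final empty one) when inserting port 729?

11 hashes to 14; slot 14 is free -> place at 14.
593 hashes to 0; slot 0 is free -> place at 0.
971 hashes to 3; slot 3 is free -> place at 3.
423 hashes to 0; 0 taken -> place at 1.
463 hashes to 13; slot 13 is free -> place at 13.
432 hashes to 11; slot 11 is free -> place at 11.
729 hashes to 0; 0,1 taken -> place at 4.
169 hashes to 5; slot 5 is free -> place at 5.
97 hashes to 2; slot 2 is free -> place at 2.
Table: [593, 423, 97, 971, 729, 169, ∅, ∅, ∅, ∅, ∅, 432, ∅, 463, 11, ∅, ∅]

3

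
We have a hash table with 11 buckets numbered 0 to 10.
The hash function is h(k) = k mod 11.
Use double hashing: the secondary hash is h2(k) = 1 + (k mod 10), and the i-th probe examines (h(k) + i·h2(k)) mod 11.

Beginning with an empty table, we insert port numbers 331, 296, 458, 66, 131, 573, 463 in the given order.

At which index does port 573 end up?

Insert 331: h=1, slot 1 empty => index 1.
Insert 296: h=10, slot 10 empty => index 10.
Insert 458: h=7, slot 7 empty => index 7.
Insert 66: h=0, slot 0 empty => index 0.
Insert 131: h=10, h2=2, slots 10,1 occupied => index 3.
Insert 573: h=1, h2=4, slot 1 occupied => index 5.
Insert 463: h=1, h2=4, slots 1,5 occupied => index 9.
Table: [66, 331, —, 131, —, 573, —, 458, —, 463, 296]

5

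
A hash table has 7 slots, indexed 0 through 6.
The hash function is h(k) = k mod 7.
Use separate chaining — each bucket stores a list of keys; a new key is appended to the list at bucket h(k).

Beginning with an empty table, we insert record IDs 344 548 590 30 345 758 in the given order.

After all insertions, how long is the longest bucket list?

5

Insert 344: h=1, bucket 1 empty → new chain.
Insert 548: h=2, bucket 2 empty → new chain.
Insert 590: h=2, bucket 2 nonempty → append to chain.
Insert 30: h=2, bucket 2 nonempty → append to chain.
Insert 345: h=2, bucket 2 nonempty → append to chain.
Insert 758: h=2, bucket 2 nonempty → append to chain.
Final buckets:
0: _
1: 344
2: 548 -> 590 -> 30 -> 345 -> 758
3: _
4: _
5: _
6: _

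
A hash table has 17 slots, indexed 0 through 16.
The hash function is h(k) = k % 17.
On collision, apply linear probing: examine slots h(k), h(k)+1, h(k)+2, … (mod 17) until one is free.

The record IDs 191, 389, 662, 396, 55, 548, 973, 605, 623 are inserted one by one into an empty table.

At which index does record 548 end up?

7

191 hashes to 4; slot 4 is free => place at 4.
389 hashes to 15; slot 15 is free => place at 15.
662 hashes to 16; slot 16 is free => place at 16.
396 hashes to 5; slot 5 is free => place at 5.
55 hashes to 4; 4,5 taken => place at 6.
548 hashes to 4; 4,5,6 taken => place at 7.
973 hashes to 4; 4,5,6,7 taken => place at 8.
605 hashes to 10; slot 10 is free => place at 10.
623 hashes to 11; slot 11 is free => place at 11.
Table: [∅, ∅, ∅, ∅, 191, 396, 55, 548, 973, ∅, 605, 623, ∅, ∅, ∅, 389, 662]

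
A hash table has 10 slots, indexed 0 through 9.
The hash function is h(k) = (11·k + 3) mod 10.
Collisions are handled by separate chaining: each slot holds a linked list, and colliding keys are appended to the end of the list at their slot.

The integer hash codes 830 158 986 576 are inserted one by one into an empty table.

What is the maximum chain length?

2

Insert 830: h=3, bucket 3 empty -> new chain.
Insert 158: h=1, bucket 1 empty -> new chain.
Insert 986: h=9, bucket 9 empty -> new chain.
Insert 576: h=9, bucket 9 nonempty -> append to chain.
Final buckets:
0: —
1: 158
2: —
3: 830
4: —
5: —
6: —
7: —
8: —
9: 986 -> 576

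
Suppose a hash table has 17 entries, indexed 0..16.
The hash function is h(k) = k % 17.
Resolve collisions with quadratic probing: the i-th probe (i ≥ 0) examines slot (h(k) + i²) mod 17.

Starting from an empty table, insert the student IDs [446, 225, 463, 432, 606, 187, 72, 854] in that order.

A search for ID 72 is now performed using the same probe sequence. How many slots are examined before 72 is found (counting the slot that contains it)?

446 hashes to 4; slot 4 is free -> place at 4.
225 hashes to 4; 4 taken -> place at 5.
463 hashes to 4; 4,5 taken -> place at 8.
432 hashes to 7; slot 7 is free -> place at 7.
606 hashes to 11; slot 11 is free -> place at 11.
187 hashes to 0; slot 0 is free -> place at 0.
72 hashes to 4; 4,5,8 taken -> place at 13.
854 hashes to 4; 4,5,8,13 taken -> place at 3.
Table: [187, -, -, 854, 446, 225, -, 432, 463, -, -, 606, -, 72, -, -, -]
Lookup 72: h=4, probe 4,5,8,13 → found at 13.

4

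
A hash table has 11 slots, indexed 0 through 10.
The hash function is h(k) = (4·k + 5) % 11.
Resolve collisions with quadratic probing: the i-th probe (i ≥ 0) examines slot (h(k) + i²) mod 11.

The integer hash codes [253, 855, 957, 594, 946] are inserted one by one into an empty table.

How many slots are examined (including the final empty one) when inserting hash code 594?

3

253: h=5 => slot 5
855: h=4 => slot 4
957: h=5, probe 5,6 => slot 6
594: h=5, probe 5,6,9 => slot 9
946: h=5, probe 5,6,9,3 => slot 3
Table: [_, _, _, 946, 855, 253, 957, _, _, 594, _]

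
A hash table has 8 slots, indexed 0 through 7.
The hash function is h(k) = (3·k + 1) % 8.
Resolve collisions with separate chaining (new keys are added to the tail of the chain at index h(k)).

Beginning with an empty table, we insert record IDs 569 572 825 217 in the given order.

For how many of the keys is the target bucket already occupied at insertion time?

569 → bucket 4
572 → bucket 5
825 → bucket 4 (collision)
217 → bucket 4 (collision)
Final buckets:
0: -
1: -
2: -
3: -
4: 569 -> 825 -> 217
5: 572
6: -
7: -

2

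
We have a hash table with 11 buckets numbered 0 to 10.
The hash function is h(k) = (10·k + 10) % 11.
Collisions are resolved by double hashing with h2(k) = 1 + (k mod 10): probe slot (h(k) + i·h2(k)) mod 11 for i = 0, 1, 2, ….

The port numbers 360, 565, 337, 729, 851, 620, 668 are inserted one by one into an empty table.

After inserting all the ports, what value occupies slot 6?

360 hashes to 2; slot 2 is free => place at 2.
565 hashes to 6; slot 6 is free => place at 6.
337 hashes to 3; slot 3 is free => place at 3.
729 hashes to 7; slot 7 is free => place at 7.
851 hashes to 6, h2=2; 6 taken => place at 8.
620 hashes to 6, h2=1; 6,7,8 taken => place at 9.
668 hashes to 2, h2=9; 2 taken => place at 0.
Table: [668, —, 360, 337, —, —, 565, 729, 851, 620, —]

565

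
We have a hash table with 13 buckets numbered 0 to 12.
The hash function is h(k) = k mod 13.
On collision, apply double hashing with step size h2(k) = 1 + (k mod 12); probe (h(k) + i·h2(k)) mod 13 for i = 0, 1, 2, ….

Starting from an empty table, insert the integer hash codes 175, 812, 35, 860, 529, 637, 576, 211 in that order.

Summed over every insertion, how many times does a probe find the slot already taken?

7

175 hashes to 6; slot 6 is free => place at 6.
812 hashes to 6, h2=9; 6 taken => place at 2.
35 hashes to 9; slot 9 is free => place at 9.
860 hashes to 2, h2=9; 2 taken => place at 11.
529 hashes to 9, h2=2; 9,11 taken => place at 0.
637 hashes to 0, h2=2; 0,2 taken => place at 4.
576 hashes to 4, h2=1; 4 taken => place at 5.
211 hashes to 3; slot 3 is free => place at 3.
Table: [529, —, 812, 211, 637, 576, 175, —, —, 35, —, 860, —]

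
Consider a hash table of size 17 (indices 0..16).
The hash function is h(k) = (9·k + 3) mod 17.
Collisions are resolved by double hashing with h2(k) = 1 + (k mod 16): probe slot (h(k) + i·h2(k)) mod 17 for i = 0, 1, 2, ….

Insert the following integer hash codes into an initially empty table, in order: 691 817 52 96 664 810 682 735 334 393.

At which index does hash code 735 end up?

Insert 691: h=0, slot 0 empty => index 0.
Insert 817: h=12, slot 12 empty => index 12.
Insert 52: h=12, h2=5, slots 12,0 occupied => index 5.
Insert 96: h=0, h2=1, slot 0 occupied => index 1.
Insert 664: h=12, h2=9, slot 12 occupied => index 4.
Insert 810: h=0, h2=11, slot 0 occupied => index 11.
Insert 682: h=4, h2=11, slot 4 occupied => index 15.
Insert 735: h=5, h2=16, slots 5,4 occupied => index 3.
Insert 334: h=0, h2=15, slots 0,15 occupied => index 13.
Insert 393: h=4, h2=10, slot 4 occupied => index 14.
Table: [691, 96, —, 735, 664, 52, —, —, —, —, —, 810, 817, 334, 393, 682, —]

3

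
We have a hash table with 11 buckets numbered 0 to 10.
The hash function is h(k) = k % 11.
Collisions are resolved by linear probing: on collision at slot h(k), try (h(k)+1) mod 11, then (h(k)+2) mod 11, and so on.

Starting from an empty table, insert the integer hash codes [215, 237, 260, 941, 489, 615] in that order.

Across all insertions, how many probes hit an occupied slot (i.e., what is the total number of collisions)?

5

Insert 215: h=6, slot 6 empty -> index 6.
Insert 237: h=6, slot 6 occupied -> index 7.
Insert 260: h=7, slot 7 occupied -> index 8.
Insert 941: h=6, slots 6,7,8 occupied -> index 9.
Insert 489: h=5, slot 5 empty -> index 5.
Insert 615: h=10, slot 10 empty -> index 10.
Table: [∅, ∅, ∅, ∅, ∅, 489, 215, 237, 260, 941, 615]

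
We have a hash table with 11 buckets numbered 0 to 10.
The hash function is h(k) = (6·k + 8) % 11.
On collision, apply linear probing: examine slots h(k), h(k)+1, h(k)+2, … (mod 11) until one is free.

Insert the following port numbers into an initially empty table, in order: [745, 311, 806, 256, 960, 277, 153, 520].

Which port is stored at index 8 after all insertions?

745: h=1 => slot 1
311: h=4 => slot 4
806: h=4, probe 4,5 => slot 5
256: h=4, probe 4,5,6 => slot 6
960: h=4, probe 4,5,6,7 => slot 7
277: h=9 => slot 9
153: h=2 => slot 2
520: h=4, probe 4,5,6,7,8 => slot 8
Table: [-, 745, 153, -, 311, 806, 256, 960, 520, 277, -]

520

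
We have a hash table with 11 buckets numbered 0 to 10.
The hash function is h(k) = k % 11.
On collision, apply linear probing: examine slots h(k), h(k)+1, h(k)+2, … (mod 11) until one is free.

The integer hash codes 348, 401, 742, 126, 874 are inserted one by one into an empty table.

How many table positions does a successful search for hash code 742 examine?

2

348: h=7 => slot 7
401: h=5 => slot 5
742: h=5, probe 5,6 => slot 6
126: h=5, probe 5,6,7,8 => slot 8
874: h=5, probe 5,6,7,8,9 => slot 9
Table: [—, —, —, —, —, 401, 742, 348, 126, 874, —]
Lookup 742: h=5, probe 5,6 → found at 6.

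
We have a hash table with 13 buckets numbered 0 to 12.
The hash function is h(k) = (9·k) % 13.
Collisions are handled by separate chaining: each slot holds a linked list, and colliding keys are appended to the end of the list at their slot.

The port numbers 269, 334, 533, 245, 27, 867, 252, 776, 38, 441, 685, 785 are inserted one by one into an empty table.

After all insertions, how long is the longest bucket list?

5

269 -> bucket 3
334 -> bucket 3 (collision)
533 -> bucket 0
245 -> bucket 8
27 -> bucket 9
867 -> bucket 3 (collision)
252 -> bucket 6
776 -> bucket 3 (collision)
38 -> bucket 4
441 -> bucket 4 (collision)
685 -> bucket 3 (collision)
785 -> bucket 6 (collision)
Final buckets:
0: 533
1: .
2: .
3: 269 -> 334 -> 867 -> 776 -> 685
4: 38 -> 441
5: .
6: 252 -> 785
7: .
8: 245
9: 27
10: .
11: .
12: .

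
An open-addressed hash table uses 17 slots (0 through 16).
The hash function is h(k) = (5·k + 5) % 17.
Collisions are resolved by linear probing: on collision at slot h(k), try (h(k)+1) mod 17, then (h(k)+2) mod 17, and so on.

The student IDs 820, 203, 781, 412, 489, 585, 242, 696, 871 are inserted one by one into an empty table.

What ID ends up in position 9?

412

820 hashes to 8; slot 8 is free -> place at 8.
203 hashes to 0; slot 0 is free -> place at 0.
781 hashes to 0; 0 taken -> place at 1.
412 hashes to 8; 8 taken -> place at 9.
489 hashes to 2; slot 2 is free -> place at 2.
585 hashes to 6; slot 6 is free -> place at 6.
242 hashes to 8; 8,9 taken -> place at 10.
696 hashes to 0; 0,1,2 taken -> place at 3.
871 hashes to 8; 8,9,10 taken -> place at 11.
Table: [203, 781, 489, 696, —, —, 585, —, 820, 412, 242, 871, —, —, —, —, —]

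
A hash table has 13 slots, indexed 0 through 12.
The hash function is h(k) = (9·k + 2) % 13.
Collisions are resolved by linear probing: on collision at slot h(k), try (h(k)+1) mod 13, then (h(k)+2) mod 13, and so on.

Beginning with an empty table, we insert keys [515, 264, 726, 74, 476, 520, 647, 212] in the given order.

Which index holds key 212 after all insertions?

0

Insert 515: h=9, slot 9 empty => index 9.
Insert 264: h=12, slot 12 empty => index 12.
Insert 726: h=10, slot 10 empty => index 10.
Insert 74: h=5, slot 5 empty => index 5.
Insert 476: h=9, slots 9,10 occupied => index 11.
Insert 520: h=2, slot 2 empty => index 2.
Insert 647: h=1, slot 1 empty => index 1.
Insert 212: h=12, slot 12 occupied => index 0.
Table: [212, 647, 520, —, —, 74, —, —, —, 515, 726, 476, 264]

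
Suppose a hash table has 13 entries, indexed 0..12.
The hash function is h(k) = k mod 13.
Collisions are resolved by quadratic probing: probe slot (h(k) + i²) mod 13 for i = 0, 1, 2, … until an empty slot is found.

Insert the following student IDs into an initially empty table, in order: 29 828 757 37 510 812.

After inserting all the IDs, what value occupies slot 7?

510

Insert 29: h=3, slot 3 empty -> index 3.
Insert 828: h=9, slot 9 empty -> index 9.
Insert 757: h=3, slot 3 occupied -> index 4.
Insert 37: h=11, slot 11 empty -> index 11.
Insert 510: h=3, slots 3,4 occupied -> index 7.
Insert 812: h=6, slot 6 empty -> index 6.
Table: [-, -, -, 29, 757, -, 812, 510, -, 828, -, 37, -]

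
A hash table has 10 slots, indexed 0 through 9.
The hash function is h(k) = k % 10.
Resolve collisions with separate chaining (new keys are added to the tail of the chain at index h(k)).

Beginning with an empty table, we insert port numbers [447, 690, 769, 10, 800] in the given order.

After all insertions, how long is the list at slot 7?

447 → bucket 7
690 → bucket 0
769 → bucket 9
10 → bucket 0 (collision)
800 → bucket 0 (collision)
Final buckets:
0: 690 -> 10 -> 800
1: -
2: -
3: -
4: -
5: -
6: -
7: 447
8: -
9: 769

1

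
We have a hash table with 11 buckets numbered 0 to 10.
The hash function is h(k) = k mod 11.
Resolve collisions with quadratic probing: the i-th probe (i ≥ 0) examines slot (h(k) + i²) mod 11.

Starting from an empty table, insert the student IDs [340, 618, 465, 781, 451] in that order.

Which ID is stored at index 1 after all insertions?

451

Insert 340: h=10, slot 10 empty -> index 10.
Insert 618: h=2, slot 2 empty -> index 2.
Insert 465: h=3, slot 3 empty -> index 3.
Insert 781: h=0, slot 0 empty -> index 0.
Insert 451: h=0, slot 0 occupied -> index 1.
Table: [781, 451, 618, 465, -, -, -, -, -, -, 340]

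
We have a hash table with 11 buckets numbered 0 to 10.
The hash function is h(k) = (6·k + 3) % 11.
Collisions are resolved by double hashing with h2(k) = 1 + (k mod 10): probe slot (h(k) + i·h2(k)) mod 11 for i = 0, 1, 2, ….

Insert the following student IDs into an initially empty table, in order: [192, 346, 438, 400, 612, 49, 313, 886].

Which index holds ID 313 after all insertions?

4

Insert 192: h=0, slot 0 empty -> index 0.
Insert 346: h=0, h2=7, slot 0 occupied -> index 7.
Insert 438: h=2, slot 2 empty -> index 2.
Insert 400: h=5, slot 5 empty -> index 5.
Insert 612: h=1, slot 1 empty -> index 1.
Insert 49: h=0, h2=10, slot 0 occupied -> index 10.
Insert 313: h=0, h2=4, slot 0 occupied -> index 4.
Insert 886: h=6, slot 6 empty -> index 6.
Table: [192, 612, 438, _, 313, 400, 886, 346, _, _, 49]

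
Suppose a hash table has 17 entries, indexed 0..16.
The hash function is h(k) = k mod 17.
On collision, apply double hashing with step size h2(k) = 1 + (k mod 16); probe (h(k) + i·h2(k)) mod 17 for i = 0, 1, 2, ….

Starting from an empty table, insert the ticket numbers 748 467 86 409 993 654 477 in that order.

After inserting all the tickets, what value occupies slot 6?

654

748: h=0 -> slot 0
467: h=8 -> slot 8
86: h=1 -> slot 1
409: h=1, h2=10, probe 1,11 -> slot 11
993: h=7 -> slot 7
654: h=8, h2=15, probe 8,6 -> slot 6
477: h=1, h2=14, probe 1,15 -> slot 15
Table: [748, 86, ∅, ∅, ∅, ∅, 654, 993, 467, ∅, ∅, 409, ∅, ∅, ∅, 477, ∅]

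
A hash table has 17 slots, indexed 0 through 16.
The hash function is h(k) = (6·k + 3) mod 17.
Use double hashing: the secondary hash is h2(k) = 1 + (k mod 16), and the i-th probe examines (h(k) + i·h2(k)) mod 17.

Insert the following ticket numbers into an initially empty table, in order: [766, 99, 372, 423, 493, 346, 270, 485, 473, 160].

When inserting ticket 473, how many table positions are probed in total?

766: h=9 => slot 9
99: h=2 => slot 2
372: h=8 => slot 8
423: h=8, h2=8, probe 8,16 => slot 16
493: h=3 => slot 3
346: h=5 => slot 5
270: h=8, h2=15, probe 8,6 => slot 6
485: h=6, h2=6, probe 6,12 => slot 12
473: h=2, h2=10, probe 2,12,5,15 => slot 15
160: h=11 => slot 11
Table: [∅, ∅, 99, 493, ∅, 346, 270, ∅, 372, 766, ∅, 160, 485, ∅, ∅, 473, 423]

4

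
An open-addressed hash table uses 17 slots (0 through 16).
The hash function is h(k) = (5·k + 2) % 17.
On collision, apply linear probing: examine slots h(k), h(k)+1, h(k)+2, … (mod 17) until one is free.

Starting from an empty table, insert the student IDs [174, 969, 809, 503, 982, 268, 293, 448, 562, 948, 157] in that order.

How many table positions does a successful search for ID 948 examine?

174: h=5 => slot 5
969: h=2 => slot 2
809: h=1 => slot 1
503: h=1, probe 1,2,3 => slot 3
982: h=16 => slot 16
268: h=16, probe 16,0 => slot 0
293: h=5, probe 5,6 => slot 6
448: h=15 => slot 15
562: h=7 => slot 7
948: h=16, probe 16,0,1,2,3,4 => slot 4
157: h=5, probe 5,6,7,8 => slot 8
Table: [268, 809, 969, 503, 948, 174, 293, 562, 157, ∅, ∅, ∅, ∅, ∅, ∅, 448, 982]
Lookup 948: h=16, probe 16,0,1,2,3,4 → found at 4.

6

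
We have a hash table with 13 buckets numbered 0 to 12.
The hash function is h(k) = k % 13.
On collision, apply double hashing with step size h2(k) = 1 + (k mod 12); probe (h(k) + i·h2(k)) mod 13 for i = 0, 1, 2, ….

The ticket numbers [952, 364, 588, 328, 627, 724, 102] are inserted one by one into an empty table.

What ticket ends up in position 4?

Insert 952: h=3, slot 3 empty -> index 3.
Insert 364: h=0, slot 0 empty -> index 0.
Insert 588: h=3, h2=1, slot 3 occupied -> index 4.
Insert 328: h=3, h2=5, slot 3 occupied -> index 8.
Insert 627: h=3, h2=4, slot 3 occupied -> index 7.
Insert 724: h=9, slot 9 empty -> index 9.
Insert 102: h=11, slot 11 empty -> index 11.
Table: [364, ∅, ∅, 952, 588, ∅, ∅, 627, 328, 724, ∅, 102, ∅]

588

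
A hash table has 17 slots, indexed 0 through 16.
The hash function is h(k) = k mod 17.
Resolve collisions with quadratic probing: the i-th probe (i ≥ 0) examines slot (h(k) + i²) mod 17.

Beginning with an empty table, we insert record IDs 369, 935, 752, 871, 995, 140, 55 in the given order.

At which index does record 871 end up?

5

Insert 369: h=12, slot 12 empty => index 12.
Insert 935: h=0, slot 0 empty => index 0.
Insert 752: h=4, slot 4 empty => index 4.
Insert 871: h=4, slot 4 occupied => index 5.
Insert 995: h=9, slot 9 empty => index 9.
Insert 140: h=4, slots 4,5 occupied => index 8.
Insert 55: h=4, slots 4,5,8 occupied => index 13.
Table: [935, -, -, -, 752, 871, -, -, 140, 995, -, -, 369, 55, -, -, -]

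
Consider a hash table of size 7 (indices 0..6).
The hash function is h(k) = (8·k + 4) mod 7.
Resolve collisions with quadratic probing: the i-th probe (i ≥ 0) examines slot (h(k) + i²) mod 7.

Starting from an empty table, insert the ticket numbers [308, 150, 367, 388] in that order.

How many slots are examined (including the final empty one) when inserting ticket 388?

4

308 hashes to 4; slot 4 is free => place at 4.
150 hashes to 0; slot 0 is free => place at 0.
367 hashes to 0; 0 taken => place at 1.
388 hashes to 0; 0,1,4 taken => place at 2.
Table: [150, 367, 388, _, 308, _, _]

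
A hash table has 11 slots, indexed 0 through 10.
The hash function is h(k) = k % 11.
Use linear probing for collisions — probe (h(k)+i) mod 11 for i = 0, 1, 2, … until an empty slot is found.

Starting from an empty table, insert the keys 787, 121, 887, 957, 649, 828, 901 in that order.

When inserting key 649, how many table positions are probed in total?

3

787: h=6 -> slot 6
121: h=0 -> slot 0
887: h=7 -> slot 7
957: h=0, probe 0,1 -> slot 1
649: h=0, probe 0,1,2 -> slot 2
828: h=3 -> slot 3
901: h=10 -> slot 10
Table: [121, 957, 649, 828, -, -, 787, 887, -, -, 901]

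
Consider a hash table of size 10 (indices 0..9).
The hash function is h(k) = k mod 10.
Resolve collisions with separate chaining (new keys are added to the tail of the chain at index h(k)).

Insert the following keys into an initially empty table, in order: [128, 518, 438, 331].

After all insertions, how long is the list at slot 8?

128 -> bucket 8
518 -> bucket 8 (collision)
438 -> bucket 8 (collision)
331 -> bucket 1
Final buckets:
0: _
1: 331
2: _
3: _
4: _
5: _
6: _
7: _
8: 128 -> 518 -> 438
9: _

3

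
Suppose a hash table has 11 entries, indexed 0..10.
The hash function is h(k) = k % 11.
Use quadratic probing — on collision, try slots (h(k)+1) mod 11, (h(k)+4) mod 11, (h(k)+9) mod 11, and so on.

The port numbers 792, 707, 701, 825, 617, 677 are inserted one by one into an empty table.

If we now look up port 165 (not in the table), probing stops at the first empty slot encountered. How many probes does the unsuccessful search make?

3

792 hashes to 0; slot 0 is free => place at 0.
707 hashes to 3; slot 3 is free => place at 3.
701 hashes to 8; slot 8 is free => place at 8.
825 hashes to 0; 0 taken => place at 1.
617 hashes to 1; 1 taken => place at 2.
677 hashes to 6; slot 6 is free => place at 6.
Table: [792, 825, 617, 707, _, _, 677, _, 701, _, _]
Lookup 165: h=0, probe 0,1,4 → slot 4 empty, not found.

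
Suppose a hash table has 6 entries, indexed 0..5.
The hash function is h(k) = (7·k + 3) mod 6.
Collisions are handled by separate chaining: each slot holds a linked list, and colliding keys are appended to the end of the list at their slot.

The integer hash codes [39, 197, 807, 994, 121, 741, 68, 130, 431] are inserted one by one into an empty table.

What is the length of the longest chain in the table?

Insert 39: h=0, bucket 0 empty → new chain.
Insert 197: h=2, bucket 2 empty → new chain.
Insert 807: h=0, bucket 0 nonempty → append to chain.
Insert 994: h=1, bucket 1 empty → new chain.
Insert 121: h=4, bucket 4 empty → new chain.
Insert 741: h=0, bucket 0 nonempty → append to chain.
Insert 68: h=5, bucket 5 empty → new chain.
Insert 130: h=1, bucket 1 nonempty → append to chain.
Insert 431: h=2, bucket 2 nonempty → append to chain.
Final buckets:
0: 39 -> 807 -> 741
1: 994 -> 130
2: 197 -> 431
3: —
4: 121
5: 68

3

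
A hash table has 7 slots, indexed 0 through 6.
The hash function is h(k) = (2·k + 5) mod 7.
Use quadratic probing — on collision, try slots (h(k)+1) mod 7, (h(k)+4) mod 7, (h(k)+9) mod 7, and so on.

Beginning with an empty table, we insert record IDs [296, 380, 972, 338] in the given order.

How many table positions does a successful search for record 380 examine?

Insert 296: h=2, slot 2 empty → index 2.
Insert 380: h=2, slot 2 occupied → index 3.
Insert 972: h=3, slot 3 occupied → index 4.
Insert 338: h=2, slots 2,3 occupied → index 6.
Table: [∅, ∅, 296, 380, 972, ∅, 338]
Lookup 380: h=2, probe 2,3 → found at 3.

2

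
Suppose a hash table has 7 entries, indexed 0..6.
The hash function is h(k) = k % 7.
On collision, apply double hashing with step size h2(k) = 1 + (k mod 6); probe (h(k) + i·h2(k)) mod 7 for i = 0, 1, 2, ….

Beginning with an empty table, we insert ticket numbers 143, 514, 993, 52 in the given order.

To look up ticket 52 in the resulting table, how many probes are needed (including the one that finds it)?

4

143: h=3 → slot 3
514: h=3, h2=5, probe 3,1 → slot 1
993: h=6 → slot 6
52: h=3, h2=5, probe 3,1,6,4 → slot 4
Table: [-, 514, -, 143, 52, -, 993]
Lookup 52: h=3, h2=5, probe 3,1,6,4 → found at 4.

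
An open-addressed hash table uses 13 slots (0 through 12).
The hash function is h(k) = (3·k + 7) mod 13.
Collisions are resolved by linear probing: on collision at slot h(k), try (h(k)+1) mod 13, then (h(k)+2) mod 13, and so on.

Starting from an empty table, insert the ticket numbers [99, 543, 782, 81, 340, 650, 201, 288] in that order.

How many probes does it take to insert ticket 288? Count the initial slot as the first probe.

99: h=5 => slot 5
543: h=11 => slot 11
782: h=0 => slot 0
81: h=3 => slot 3
340: h=0, probe 0,1 => slot 1
650: h=7 => slot 7
201: h=12 => slot 12
288: h=0, probe 0,1,2 => slot 2
Table: [782, 340, 288, 81, -, 99, -, 650, -, -, -, 543, 201]

3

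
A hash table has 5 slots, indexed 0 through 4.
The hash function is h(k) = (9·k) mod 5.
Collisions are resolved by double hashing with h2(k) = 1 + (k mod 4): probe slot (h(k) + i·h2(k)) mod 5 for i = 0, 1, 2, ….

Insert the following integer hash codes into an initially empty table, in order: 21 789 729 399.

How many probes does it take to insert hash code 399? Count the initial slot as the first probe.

2

21 hashes to 4; slot 4 is free => place at 4.
789 hashes to 1; slot 1 is free => place at 1.
729 hashes to 1, h2=2; 1 taken => place at 3.
399 hashes to 1, h2=4; 1 taken => place at 0.
Table: [399, 789, _, 729, 21]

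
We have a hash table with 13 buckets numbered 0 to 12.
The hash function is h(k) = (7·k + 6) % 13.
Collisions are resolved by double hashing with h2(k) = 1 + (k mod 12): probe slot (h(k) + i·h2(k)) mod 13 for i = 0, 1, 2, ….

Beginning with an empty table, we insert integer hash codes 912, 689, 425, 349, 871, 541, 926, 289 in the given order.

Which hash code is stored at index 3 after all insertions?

912 hashes to 7; slot 7 is free -> place at 7.
689 hashes to 6; slot 6 is free -> place at 6.
425 hashes to 4; slot 4 is free -> place at 4.
349 hashes to 5; slot 5 is free -> place at 5.
871 hashes to 6, h2=8; 6 taken -> place at 1.
541 hashes to 10; slot 10 is free -> place at 10.
926 hashes to 1, h2=3; 1,4,7,10 taken -> place at 0.
289 hashes to 1, h2=2; 1 taken -> place at 3.
Table: [926, 871, _, 289, 425, 349, 689, 912, _, _, 541, _, _]

289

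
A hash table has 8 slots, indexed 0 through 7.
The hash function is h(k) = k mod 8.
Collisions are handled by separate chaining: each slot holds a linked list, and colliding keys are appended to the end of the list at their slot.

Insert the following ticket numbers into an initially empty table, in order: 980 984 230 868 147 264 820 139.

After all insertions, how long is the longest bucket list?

980 -> bucket 4
984 -> bucket 0
230 -> bucket 6
868 -> bucket 4 (collision)
147 -> bucket 3
264 -> bucket 0 (collision)
820 -> bucket 4 (collision)
139 -> bucket 3 (collision)
Final buckets:
0: 984 -> 264
1: _
2: _
3: 147 -> 139
4: 980 -> 868 -> 820
5: _
6: 230
7: _

3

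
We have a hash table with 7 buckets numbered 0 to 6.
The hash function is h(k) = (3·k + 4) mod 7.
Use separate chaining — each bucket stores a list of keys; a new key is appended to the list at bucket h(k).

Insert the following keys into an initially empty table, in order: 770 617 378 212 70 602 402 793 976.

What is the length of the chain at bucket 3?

Insert 770: h=4, bucket 4 empty -> new chain.
Insert 617: h=0, bucket 0 empty -> new chain.
Insert 378: h=4, bucket 4 nonempty -> append to chain.
Insert 212: h=3, bucket 3 empty -> new chain.
Insert 70: h=4, bucket 4 nonempty -> append to chain.
Insert 602: h=4, bucket 4 nonempty -> append to chain.
Insert 402: h=6, bucket 6 empty -> new chain.
Insert 793: h=3, bucket 3 nonempty -> append to chain.
Insert 976: h=6, bucket 6 nonempty -> append to chain.
Final buckets:
0: 617
1: ∅
2: ∅
3: 212 -> 793
4: 770 -> 378 -> 70 -> 602
5: ∅
6: 402 -> 976

2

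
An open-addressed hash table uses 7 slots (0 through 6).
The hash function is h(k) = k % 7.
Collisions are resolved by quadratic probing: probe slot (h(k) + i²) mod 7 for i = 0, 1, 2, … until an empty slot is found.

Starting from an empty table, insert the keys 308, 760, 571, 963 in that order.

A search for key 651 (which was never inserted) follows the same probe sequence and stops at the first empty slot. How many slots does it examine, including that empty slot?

4

308 hashes to 0; slot 0 is free -> place at 0.
760 hashes to 4; slot 4 is free -> place at 4.
571 hashes to 4; 4 taken -> place at 5.
963 hashes to 4; 4,5 taken -> place at 1.
Table: [308, 963, ∅, ∅, 760, 571, ∅]
Lookup 651: h=0, probe 0,1,4,2 → slot 2 empty, not found.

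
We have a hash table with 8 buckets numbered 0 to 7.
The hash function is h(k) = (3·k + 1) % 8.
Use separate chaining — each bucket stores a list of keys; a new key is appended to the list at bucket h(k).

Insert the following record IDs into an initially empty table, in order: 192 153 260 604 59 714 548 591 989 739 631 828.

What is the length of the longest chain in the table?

4

Insert 192: h=1, bucket 1 empty → new chain.
Insert 153: h=4, bucket 4 empty → new chain.
Insert 260: h=5, bucket 5 empty → new chain.
Insert 604: h=5, bucket 5 nonempty → append to chain.
Insert 59: h=2, bucket 2 empty → new chain.
Insert 714: h=7, bucket 7 empty → new chain.
Insert 548: h=5, bucket 5 nonempty → append to chain.
Insert 591: h=6, bucket 6 empty → new chain.
Insert 989: h=0, bucket 0 empty → new chain.
Insert 739: h=2, bucket 2 nonempty → append to chain.
Insert 631: h=6, bucket 6 nonempty → append to chain.
Insert 828: h=5, bucket 5 nonempty → append to chain.
Final buckets:
0: 989
1: 192
2: 59 -> 739
3: _
4: 153
5: 260 -> 604 -> 548 -> 828
6: 591 -> 631
7: 714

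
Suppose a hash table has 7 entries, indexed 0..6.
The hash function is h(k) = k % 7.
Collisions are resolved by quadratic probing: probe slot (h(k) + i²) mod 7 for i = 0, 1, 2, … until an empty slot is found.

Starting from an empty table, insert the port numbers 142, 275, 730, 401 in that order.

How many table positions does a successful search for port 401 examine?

142 hashes to 2; slot 2 is free → place at 2.
275 hashes to 2; 2 taken → place at 3.
730 hashes to 2; 2,3 taken → place at 6.
401 hashes to 2; 2,3,6 taken → place at 4.
Table: [—, —, 142, 275, 401, —, 730]
Lookup 401: h=2, probe 2,3,6,4 → found at 4.

4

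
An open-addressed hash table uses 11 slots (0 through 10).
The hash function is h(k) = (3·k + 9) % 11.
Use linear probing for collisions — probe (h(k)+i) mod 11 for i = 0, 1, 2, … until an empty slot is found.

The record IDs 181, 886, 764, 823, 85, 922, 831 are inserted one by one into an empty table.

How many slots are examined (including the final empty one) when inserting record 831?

3

181: h=2 → slot 2
886: h=5 → slot 5
764: h=2, probe 2,3 → slot 3
823: h=3, probe 3,4 → slot 4
85: h=0 → slot 0
922: h=3, probe 3,4,5,6 → slot 6
831: h=5, probe 5,6,7 → slot 7
Table: [85, -, 181, 764, 823, 886, 922, 831, -, -, -]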